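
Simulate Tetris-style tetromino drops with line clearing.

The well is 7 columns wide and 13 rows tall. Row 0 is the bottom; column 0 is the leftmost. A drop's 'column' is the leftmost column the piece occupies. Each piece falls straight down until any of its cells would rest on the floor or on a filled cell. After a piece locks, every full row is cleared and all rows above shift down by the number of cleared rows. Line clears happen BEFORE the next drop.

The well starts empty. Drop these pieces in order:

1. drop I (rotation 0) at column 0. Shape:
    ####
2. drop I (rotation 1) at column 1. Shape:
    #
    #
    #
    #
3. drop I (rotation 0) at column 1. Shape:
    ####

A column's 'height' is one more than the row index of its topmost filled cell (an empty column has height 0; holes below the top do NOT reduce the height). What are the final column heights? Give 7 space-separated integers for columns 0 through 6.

Drop 1: I rot0 at col 0 lands with bottom-row=0; cleared 0 line(s) (total 0); column heights now [1 1 1 1 0 0 0], max=1
Drop 2: I rot1 at col 1 lands with bottom-row=1; cleared 0 line(s) (total 0); column heights now [1 5 1 1 0 0 0], max=5
Drop 3: I rot0 at col 1 lands with bottom-row=5; cleared 0 line(s) (total 0); column heights now [1 6 6 6 6 0 0], max=6

Answer: 1 6 6 6 6 0 0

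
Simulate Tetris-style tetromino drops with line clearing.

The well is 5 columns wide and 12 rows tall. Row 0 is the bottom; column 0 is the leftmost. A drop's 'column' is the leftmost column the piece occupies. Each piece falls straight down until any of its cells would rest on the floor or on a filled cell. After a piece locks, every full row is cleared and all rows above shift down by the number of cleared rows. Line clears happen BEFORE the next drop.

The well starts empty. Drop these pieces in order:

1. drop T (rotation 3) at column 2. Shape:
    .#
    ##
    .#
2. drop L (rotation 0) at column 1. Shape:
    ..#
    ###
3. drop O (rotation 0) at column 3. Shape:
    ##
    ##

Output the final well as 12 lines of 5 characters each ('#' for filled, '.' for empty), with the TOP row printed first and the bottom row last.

Drop 1: T rot3 at col 2 lands with bottom-row=0; cleared 0 line(s) (total 0); column heights now [0 0 2 3 0], max=3
Drop 2: L rot0 at col 1 lands with bottom-row=3; cleared 0 line(s) (total 0); column heights now [0 4 4 5 0], max=5
Drop 3: O rot0 at col 3 lands with bottom-row=5; cleared 0 line(s) (total 0); column heights now [0 4 4 7 7], max=7

Answer: .....
.....
.....
.....
.....
...##
...##
...#.
.###.
...#.
..##.
...#.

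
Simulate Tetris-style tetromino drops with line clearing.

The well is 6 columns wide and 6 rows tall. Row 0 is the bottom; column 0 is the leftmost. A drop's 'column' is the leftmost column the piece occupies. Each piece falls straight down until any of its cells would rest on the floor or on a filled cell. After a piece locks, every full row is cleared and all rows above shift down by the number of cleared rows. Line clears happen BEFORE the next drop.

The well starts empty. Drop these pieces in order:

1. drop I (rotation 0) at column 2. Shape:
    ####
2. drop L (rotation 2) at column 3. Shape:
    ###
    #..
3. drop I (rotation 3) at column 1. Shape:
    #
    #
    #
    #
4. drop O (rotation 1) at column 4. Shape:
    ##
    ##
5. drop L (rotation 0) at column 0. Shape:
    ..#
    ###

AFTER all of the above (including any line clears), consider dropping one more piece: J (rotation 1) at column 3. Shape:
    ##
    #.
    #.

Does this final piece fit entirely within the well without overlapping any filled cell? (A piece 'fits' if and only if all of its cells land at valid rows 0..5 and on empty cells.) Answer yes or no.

Answer: yes

Derivation:
Drop 1: I rot0 at col 2 lands with bottom-row=0; cleared 0 line(s) (total 0); column heights now [0 0 1 1 1 1], max=1
Drop 2: L rot2 at col 3 lands with bottom-row=1; cleared 0 line(s) (total 0); column heights now [0 0 1 3 3 3], max=3
Drop 3: I rot3 at col 1 lands with bottom-row=0; cleared 0 line(s) (total 0); column heights now [0 4 1 3 3 3], max=4
Drop 4: O rot1 at col 4 lands with bottom-row=3; cleared 0 line(s) (total 0); column heights now [0 4 1 3 5 5], max=5
Drop 5: L rot0 at col 0 lands with bottom-row=4; cleared 0 line(s) (total 0); column heights now [5 5 6 3 5 5], max=6
Test piece J rot1 at col 3 (width 2): heights before test = [5 5 6 3 5 5]; fits = True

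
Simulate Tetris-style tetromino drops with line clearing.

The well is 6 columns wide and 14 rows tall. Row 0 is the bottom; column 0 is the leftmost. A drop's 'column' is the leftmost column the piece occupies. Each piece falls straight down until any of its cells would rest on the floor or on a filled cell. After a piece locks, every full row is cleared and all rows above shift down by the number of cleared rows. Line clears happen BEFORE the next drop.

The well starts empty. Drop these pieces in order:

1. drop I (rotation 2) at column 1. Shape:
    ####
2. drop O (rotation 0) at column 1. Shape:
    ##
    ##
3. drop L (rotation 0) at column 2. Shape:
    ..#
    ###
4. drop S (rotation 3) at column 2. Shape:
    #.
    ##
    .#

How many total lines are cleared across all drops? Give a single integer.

Answer: 0

Derivation:
Drop 1: I rot2 at col 1 lands with bottom-row=0; cleared 0 line(s) (total 0); column heights now [0 1 1 1 1 0], max=1
Drop 2: O rot0 at col 1 lands with bottom-row=1; cleared 0 line(s) (total 0); column heights now [0 3 3 1 1 0], max=3
Drop 3: L rot0 at col 2 lands with bottom-row=3; cleared 0 line(s) (total 0); column heights now [0 3 4 4 5 0], max=5
Drop 4: S rot3 at col 2 lands with bottom-row=4; cleared 0 line(s) (total 0); column heights now [0 3 7 6 5 0], max=7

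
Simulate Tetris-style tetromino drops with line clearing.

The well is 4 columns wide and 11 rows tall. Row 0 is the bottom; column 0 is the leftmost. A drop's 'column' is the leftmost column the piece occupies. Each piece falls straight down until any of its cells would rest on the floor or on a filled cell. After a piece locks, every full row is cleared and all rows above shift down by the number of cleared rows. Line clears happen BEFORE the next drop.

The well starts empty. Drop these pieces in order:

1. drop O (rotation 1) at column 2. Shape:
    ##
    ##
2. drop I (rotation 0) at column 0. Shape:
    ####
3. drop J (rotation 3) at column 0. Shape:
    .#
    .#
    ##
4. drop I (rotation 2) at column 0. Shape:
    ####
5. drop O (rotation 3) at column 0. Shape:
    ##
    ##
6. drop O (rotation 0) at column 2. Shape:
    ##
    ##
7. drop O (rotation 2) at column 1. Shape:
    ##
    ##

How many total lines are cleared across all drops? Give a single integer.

Drop 1: O rot1 at col 2 lands with bottom-row=0; cleared 0 line(s) (total 0); column heights now [0 0 2 2], max=2
Drop 2: I rot0 at col 0 lands with bottom-row=2; cleared 1 line(s) (total 1); column heights now [0 0 2 2], max=2
Drop 3: J rot3 at col 0 lands with bottom-row=0; cleared 1 line(s) (total 2); column heights now [0 2 1 1], max=2
Drop 4: I rot2 at col 0 lands with bottom-row=2; cleared 1 line(s) (total 3); column heights now [0 2 1 1], max=2
Drop 5: O rot3 at col 0 lands with bottom-row=2; cleared 0 line(s) (total 3); column heights now [4 4 1 1], max=4
Drop 6: O rot0 at col 2 lands with bottom-row=1; cleared 1 line(s) (total 4); column heights now [3 3 2 2], max=3
Drop 7: O rot2 at col 1 lands with bottom-row=3; cleared 0 line(s) (total 4); column heights now [3 5 5 2], max=5

Answer: 4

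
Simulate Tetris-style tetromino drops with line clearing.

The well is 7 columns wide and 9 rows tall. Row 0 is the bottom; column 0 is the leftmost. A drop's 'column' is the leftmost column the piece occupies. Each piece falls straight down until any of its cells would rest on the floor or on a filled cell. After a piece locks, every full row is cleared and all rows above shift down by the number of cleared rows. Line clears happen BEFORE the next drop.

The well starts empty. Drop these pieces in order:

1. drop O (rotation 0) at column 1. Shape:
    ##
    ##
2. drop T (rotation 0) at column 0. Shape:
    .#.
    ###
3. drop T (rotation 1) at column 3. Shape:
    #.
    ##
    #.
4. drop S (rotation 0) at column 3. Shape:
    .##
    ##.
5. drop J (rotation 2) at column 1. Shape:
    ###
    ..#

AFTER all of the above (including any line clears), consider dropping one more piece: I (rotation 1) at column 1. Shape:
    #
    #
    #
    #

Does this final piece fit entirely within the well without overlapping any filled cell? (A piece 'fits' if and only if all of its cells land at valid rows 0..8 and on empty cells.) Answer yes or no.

Answer: no

Derivation:
Drop 1: O rot0 at col 1 lands with bottom-row=0; cleared 0 line(s) (total 0); column heights now [0 2 2 0 0 0 0], max=2
Drop 2: T rot0 at col 0 lands with bottom-row=2; cleared 0 line(s) (total 0); column heights now [3 4 3 0 0 0 0], max=4
Drop 3: T rot1 at col 3 lands with bottom-row=0; cleared 0 line(s) (total 0); column heights now [3 4 3 3 2 0 0], max=4
Drop 4: S rot0 at col 3 lands with bottom-row=3; cleared 0 line(s) (total 0); column heights now [3 4 3 4 5 5 0], max=5
Drop 5: J rot2 at col 1 lands with bottom-row=4; cleared 0 line(s) (total 0); column heights now [3 6 6 6 5 5 0], max=6
Test piece I rot1 at col 1 (width 1): heights before test = [3 6 6 6 5 5 0]; fits = False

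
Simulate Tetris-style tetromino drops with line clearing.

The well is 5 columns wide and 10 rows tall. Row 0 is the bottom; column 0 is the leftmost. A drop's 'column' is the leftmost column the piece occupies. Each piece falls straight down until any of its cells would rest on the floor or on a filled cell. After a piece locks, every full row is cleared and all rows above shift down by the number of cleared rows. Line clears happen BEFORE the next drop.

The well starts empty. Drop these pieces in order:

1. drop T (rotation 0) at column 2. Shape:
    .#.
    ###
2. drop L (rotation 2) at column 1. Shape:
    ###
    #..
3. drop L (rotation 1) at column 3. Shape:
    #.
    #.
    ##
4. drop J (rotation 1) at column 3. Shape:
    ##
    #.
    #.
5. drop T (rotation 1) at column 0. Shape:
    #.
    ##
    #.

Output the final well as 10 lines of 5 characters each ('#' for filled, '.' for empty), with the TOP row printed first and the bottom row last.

Answer: .....
...##
...#.
...#.
...#.
#..#.
##.##
####.
.#.#.
..###

Derivation:
Drop 1: T rot0 at col 2 lands with bottom-row=0; cleared 0 line(s) (total 0); column heights now [0 0 1 2 1], max=2
Drop 2: L rot2 at col 1 lands with bottom-row=1; cleared 0 line(s) (total 0); column heights now [0 3 3 3 1], max=3
Drop 3: L rot1 at col 3 lands with bottom-row=3; cleared 0 line(s) (total 0); column heights now [0 3 3 6 4], max=6
Drop 4: J rot1 at col 3 lands with bottom-row=6; cleared 0 line(s) (total 0); column heights now [0 3 3 9 9], max=9
Drop 5: T rot1 at col 0 lands with bottom-row=2; cleared 0 line(s) (total 0); column heights now [5 4 3 9 9], max=9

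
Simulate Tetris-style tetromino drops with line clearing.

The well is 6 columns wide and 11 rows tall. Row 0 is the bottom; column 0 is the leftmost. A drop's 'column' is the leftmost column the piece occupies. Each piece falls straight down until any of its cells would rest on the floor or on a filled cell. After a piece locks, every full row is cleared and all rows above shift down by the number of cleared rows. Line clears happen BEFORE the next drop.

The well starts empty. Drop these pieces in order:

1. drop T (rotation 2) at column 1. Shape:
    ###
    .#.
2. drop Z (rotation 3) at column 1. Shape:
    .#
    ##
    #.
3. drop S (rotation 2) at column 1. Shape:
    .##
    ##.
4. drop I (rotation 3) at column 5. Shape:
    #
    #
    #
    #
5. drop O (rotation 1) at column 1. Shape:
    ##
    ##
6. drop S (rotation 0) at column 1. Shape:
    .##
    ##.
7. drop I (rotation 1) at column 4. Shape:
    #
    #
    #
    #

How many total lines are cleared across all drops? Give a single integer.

Drop 1: T rot2 at col 1 lands with bottom-row=0; cleared 0 line(s) (total 0); column heights now [0 2 2 2 0 0], max=2
Drop 2: Z rot3 at col 1 lands with bottom-row=2; cleared 0 line(s) (total 0); column heights now [0 4 5 2 0 0], max=5
Drop 3: S rot2 at col 1 lands with bottom-row=5; cleared 0 line(s) (total 0); column heights now [0 6 7 7 0 0], max=7
Drop 4: I rot3 at col 5 lands with bottom-row=0; cleared 0 line(s) (total 0); column heights now [0 6 7 7 0 4], max=7
Drop 5: O rot1 at col 1 lands with bottom-row=7; cleared 0 line(s) (total 0); column heights now [0 9 9 7 0 4], max=9
Drop 6: S rot0 at col 1 lands with bottom-row=9; cleared 0 line(s) (total 0); column heights now [0 10 11 11 0 4], max=11
Drop 7: I rot1 at col 4 lands with bottom-row=0; cleared 0 line(s) (total 0); column heights now [0 10 11 11 4 4], max=11

Answer: 0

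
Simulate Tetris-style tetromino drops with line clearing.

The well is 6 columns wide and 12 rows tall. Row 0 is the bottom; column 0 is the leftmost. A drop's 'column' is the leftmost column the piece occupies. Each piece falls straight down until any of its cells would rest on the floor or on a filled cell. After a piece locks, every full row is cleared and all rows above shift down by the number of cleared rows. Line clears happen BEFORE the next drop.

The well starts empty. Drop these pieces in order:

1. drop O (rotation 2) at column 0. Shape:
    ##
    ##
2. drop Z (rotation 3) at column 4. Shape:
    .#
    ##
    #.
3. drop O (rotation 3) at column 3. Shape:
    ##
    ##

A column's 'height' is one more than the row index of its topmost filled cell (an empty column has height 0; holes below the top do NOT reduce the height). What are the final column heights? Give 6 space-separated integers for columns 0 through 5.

Drop 1: O rot2 at col 0 lands with bottom-row=0; cleared 0 line(s) (total 0); column heights now [2 2 0 0 0 0], max=2
Drop 2: Z rot3 at col 4 lands with bottom-row=0; cleared 0 line(s) (total 0); column heights now [2 2 0 0 2 3], max=3
Drop 3: O rot3 at col 3 lands with bottom-row=2; cleared 0 line(s) (total 0); column heights now [2 2 0 4 4 3], max=4

Answer: 2 2 0 4 4 3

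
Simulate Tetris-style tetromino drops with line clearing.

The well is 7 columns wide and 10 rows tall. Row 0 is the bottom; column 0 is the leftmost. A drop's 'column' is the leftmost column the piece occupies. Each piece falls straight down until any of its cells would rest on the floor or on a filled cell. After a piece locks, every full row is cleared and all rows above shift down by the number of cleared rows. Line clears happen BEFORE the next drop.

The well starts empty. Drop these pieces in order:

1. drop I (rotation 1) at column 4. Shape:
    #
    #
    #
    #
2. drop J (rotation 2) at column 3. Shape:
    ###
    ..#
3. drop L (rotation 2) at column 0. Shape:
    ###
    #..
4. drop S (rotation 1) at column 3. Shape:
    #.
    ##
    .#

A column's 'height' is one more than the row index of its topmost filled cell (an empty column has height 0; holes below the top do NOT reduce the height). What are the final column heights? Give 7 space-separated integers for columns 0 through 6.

Drop 1: I rot1 at col 4 lands with bottom-row=0; cleared 0 line(s) (total 0); column heights now [0 0 0 0 4 0 0], max=4
Drop 2: J rot2 at col 3 lands with bottom-row=3; cleared 0 line(s) (total 0); column heights now [0 0 0 5 5 5 0], max=5
Drop 3: L rot2 at col 0 lands with bottom-row=0; cleared 0 line(s) (total 0); column heights now [2 2 2 5 5 5 0], max=5
Drop 4: S rot1 at col 3 lands with bottom-row=5; cleared 0 line(s) (total 0); column heights now [2 2 2 8 7 5 0], max=8

Answer: 2 2 2 8 7 5 0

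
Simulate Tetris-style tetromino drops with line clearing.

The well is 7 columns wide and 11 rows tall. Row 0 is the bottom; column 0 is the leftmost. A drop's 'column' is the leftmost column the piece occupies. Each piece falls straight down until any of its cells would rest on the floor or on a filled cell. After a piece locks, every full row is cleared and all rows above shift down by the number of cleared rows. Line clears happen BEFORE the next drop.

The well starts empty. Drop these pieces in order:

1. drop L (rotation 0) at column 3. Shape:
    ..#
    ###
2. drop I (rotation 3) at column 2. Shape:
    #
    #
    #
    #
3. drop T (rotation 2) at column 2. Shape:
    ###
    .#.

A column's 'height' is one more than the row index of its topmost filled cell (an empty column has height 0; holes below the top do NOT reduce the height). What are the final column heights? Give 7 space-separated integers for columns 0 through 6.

Answer: 0 0 5 5 5 2 0

Derivation:
Drop 1: L rot0 at col 3 lands with bottom-row=0; cleared 0 line(s) (total 0); column heights now [0 0 0 1 1 2 0], max=2
Drop 2: I rot3 at col 2 lands with bottom-row=0; cleared 0 line(s) (total 0); column heights now [0 0 4 1 1 2 0], max=4
Drop 3: T rot2 at col 2 lands with bottom-row=3; cleared 0 line(s) (total 0); column heights now [0 0 5 5 5 2 0], max=5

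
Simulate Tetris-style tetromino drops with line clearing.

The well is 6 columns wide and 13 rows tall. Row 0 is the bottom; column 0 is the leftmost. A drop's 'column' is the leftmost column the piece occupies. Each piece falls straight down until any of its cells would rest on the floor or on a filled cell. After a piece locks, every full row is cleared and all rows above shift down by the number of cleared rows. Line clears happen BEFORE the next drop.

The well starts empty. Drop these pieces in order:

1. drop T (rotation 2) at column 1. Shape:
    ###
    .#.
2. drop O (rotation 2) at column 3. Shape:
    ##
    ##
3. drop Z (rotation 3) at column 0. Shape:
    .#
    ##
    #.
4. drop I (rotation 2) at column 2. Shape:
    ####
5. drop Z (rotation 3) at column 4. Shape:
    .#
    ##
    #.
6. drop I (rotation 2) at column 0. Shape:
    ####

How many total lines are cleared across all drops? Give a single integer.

Drop 1: T rot2 at col 1 lands with bottom-row=0; cleared 0 line(s) (total 0); column heights now [0 2 2 2 0 0], max=2
Drop 2: O rot2 at col 3 lands with bottom-row=2; cleared 0 line(s) (total 0); column heights now [0 2 2 4 4 0], max=4
Drop 3: Z rot3 at col 0 lands with bottom-row=1; cleared 0 line(s) (total 0); column heights now [3 4 2 4 4 0], max=4
Drop 4: I rot2 at col 2 lands with bottom-row=4; cleared 0 line(s) (total 0); column heights now [3 4 5 5 5 5], max=5
Drop 5: Z rot3 at col 4 lands with bottom-row=5; cleared 0 line(s) (total 0); column heights now [3 4 5 5 7 8], max=8
Drop 6: I rot2 at col 0 lands with bottom-row=5; cleared 0 line(s) (total 0); column heights now [6 6 6 6 7 8], max=8

Answer: 0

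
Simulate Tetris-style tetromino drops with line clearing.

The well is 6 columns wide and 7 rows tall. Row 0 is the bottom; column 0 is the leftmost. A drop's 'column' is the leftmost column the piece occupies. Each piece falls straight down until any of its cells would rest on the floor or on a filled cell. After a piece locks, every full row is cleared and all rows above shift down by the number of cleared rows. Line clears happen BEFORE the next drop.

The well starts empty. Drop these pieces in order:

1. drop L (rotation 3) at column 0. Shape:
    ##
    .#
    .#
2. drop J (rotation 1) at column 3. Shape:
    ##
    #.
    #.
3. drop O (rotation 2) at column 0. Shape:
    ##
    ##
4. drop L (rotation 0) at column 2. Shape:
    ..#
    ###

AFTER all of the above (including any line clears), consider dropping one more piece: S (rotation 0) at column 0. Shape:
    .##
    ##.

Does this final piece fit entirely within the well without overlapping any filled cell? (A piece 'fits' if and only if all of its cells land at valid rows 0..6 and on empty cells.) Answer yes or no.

Answer: yes

Derivation:
Drop 1: L rot3 at col 0 lands with bottom-row=0; cleared 0 line(s) (total 0); column heights now [3 3 0 0 0 0], max=3
Drop 2: J rot1 at col 3 lands with bottom-row=0; cleared 0 line(s) (total 0); column heights now [3 3 0 3 3 0], max=3
Drop 3: O rot2 at col 0 lands with bottom-row=3; cleared 0 line(s) (total 0); column heights now [5 5 0 3 3 0], max=5
Drop 4: L rot0 at col 2 lands with bottom-row=3; cleared 0 line(s) (total 0); column heights now [5 5 4 4 5 0], max=5
Test piece S rot0 at col 0 (width 3): heights before test = [5 5 4 4 5 0]; fits = True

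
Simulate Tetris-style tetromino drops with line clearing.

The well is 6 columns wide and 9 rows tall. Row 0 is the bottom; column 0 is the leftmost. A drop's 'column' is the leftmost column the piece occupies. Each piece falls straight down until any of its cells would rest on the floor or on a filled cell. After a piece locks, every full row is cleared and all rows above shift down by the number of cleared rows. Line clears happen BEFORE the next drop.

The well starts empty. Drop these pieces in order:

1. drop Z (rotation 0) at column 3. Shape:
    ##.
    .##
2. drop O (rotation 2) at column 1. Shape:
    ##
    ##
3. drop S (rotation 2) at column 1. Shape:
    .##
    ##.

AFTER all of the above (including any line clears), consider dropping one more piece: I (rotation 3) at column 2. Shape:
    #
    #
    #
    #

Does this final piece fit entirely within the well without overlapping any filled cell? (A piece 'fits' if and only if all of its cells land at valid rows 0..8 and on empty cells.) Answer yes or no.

Drop 1: Z rot0 at col 3 lands with bottom-row=0; cleared 0 line(s) (total 0); column heights now [0 0 0 2 2 1], max=2
Drop 2: O rot2 at col 1 lands with bottom-row=0; cleared 0 line(s) (total 0); column heights now [0 2 2 2 2 1], max=2
Drop 3: S rot2 at col 1 lands with bottom-row=2; cleared 0 line(s) (total 0); column heights now [0 3 4 4 2 1], max=4
Test piece I rot3 at col 2 (width 1): heights before test = [0 3 4 4 2 1]; fits = True

Answer: yes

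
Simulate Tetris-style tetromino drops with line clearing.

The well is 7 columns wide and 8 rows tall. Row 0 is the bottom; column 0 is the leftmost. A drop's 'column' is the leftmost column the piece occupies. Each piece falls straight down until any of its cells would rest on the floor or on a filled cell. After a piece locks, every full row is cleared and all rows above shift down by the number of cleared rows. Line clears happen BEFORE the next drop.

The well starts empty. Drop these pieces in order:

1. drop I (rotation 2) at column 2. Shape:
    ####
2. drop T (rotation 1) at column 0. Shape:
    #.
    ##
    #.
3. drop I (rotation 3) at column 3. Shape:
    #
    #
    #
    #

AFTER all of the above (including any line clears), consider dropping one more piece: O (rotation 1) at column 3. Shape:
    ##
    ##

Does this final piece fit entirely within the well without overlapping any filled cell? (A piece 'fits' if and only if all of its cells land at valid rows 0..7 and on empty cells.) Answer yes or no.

Answer: yes

Derivation:
Drop 1: I rot2 at col 2 lands with bottom-row=0; cleared 0 line(s) (total 0); column heights now [0 0 1 1 1 1 0], max=1
Drop 2: T rot1 at col 0 lands with bottom-row=0; cleared 0 line(s) (total 0); column heights now [3 2 1 1 1 1 0], max=3
Drop 3: I rot3 at col 3 lands with bottom-row=1; cleared 0 line(s) (total 0); column heights now [3 2 1 5 1 1 0], max=5
Test piece O rot1 at col 3 (width 2): heights before test = [3 2 1 5 1 1 0]; fits = True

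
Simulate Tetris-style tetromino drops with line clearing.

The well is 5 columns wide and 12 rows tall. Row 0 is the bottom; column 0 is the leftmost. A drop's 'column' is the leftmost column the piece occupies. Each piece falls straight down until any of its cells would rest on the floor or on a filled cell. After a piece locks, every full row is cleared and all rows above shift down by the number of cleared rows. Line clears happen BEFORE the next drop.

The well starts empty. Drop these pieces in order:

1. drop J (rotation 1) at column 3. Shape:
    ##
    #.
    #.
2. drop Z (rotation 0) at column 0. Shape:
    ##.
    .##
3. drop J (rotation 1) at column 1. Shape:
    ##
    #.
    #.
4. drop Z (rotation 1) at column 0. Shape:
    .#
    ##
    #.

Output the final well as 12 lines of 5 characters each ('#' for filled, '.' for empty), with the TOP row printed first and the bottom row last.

Answer: .....
.....
.....
.....
.....
.#...
##...
###..
.#...
.#.##
##.#.
.###.

Derivation:
Drop 1: J rot1 at col 3 lands with bottom-row=0; cleared 0 line(s) (total 0); column heights now [0 0 0 3 3], max=3
Drop 2: Z rot0 at col 0 lands with bottom-row=0; cleared 0 line(s) (total 0); column heights now [2 2 1 3 3], max=3
Drop 3: J rot1 at col 1 lands with bottom-row=2; cleared 0 line(s) (total 0); column heights now [2 5 5 3 3], max=5
Drop 4: Z rot1 at col 0 lands with bottom-row=4; cleared 0 line(s) (total 0); column heights now [6 7 5 3 3], max=7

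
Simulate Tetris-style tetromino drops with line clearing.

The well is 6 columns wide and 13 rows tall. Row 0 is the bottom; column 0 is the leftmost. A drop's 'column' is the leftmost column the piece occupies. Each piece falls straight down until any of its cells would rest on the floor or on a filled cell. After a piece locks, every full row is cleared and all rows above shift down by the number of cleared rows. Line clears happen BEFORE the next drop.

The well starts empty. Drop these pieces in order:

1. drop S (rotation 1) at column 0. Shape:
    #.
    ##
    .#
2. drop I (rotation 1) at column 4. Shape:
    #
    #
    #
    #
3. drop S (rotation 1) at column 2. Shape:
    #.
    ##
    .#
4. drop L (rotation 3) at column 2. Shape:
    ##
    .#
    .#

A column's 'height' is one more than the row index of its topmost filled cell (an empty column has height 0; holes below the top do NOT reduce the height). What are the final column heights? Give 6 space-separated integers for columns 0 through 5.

Drop 1: S rot1 at col 0 lands with bottom-row=0; cleared 0 line(s) (total 0); column heights now [3 2 0 0 0 0], max=3
Drop 2: I rot1 at col 4 lands with bottom-row=0; cleared 0 line(s) (total 0); column heights now [3 2 0 0 4 0], max=4
Drop 3: S rot1 at col 2 lands with bottom-row=0; cleared 0 line(s) (total 0); column heights now [3 2 3 2 4 0], max=4
Drop 4: L rot3 at col 2 lands with bottom-row=2; cleared 0 line(s) (total 0); column heights now [3 2 5 5 4 0], max=5

Answer: 3 2 5 5 4 0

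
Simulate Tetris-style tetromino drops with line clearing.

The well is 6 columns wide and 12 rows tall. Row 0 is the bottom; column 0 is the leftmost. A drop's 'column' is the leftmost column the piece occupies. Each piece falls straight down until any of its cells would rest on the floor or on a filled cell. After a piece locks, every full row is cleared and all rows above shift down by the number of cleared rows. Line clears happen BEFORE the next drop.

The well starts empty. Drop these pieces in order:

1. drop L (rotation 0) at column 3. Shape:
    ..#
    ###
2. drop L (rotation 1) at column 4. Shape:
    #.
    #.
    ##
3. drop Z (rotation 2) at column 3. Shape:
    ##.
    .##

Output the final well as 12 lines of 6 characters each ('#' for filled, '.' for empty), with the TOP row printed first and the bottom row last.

Drop 1: L rot0 at col 3 lands with bottom-row=0; cleared 0 line(s) (total 0); column heights now [0 0 0 1 1 2], max=2
Drop 2: L rot1 at col 4 lands with bottom-row=2; cleared 0 line(s) (total 0); column heights now [0 0 0 1 5 3], max=5
Drop 3: Z rot2 at col 3 lands with bottom-row=5; cleared 0 line(s) (total 0); column heights now [0 0 0 7 7 6], max=7

Answer: ......
......
......
......
......
...##.
....##
....#.
....#.
....##
.....#
...###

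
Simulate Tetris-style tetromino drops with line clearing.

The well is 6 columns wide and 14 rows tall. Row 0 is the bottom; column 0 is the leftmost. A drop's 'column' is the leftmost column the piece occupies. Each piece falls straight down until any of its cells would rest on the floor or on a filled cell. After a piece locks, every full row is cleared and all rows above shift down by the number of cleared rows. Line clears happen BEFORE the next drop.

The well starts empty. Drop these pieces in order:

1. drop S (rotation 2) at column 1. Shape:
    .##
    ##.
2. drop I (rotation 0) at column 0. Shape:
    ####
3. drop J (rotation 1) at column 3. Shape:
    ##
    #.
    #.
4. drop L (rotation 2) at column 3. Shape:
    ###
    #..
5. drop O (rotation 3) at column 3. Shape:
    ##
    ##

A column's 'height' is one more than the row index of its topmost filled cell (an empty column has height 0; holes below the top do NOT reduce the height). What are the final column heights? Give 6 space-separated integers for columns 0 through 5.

Answer: 3 3 3 10 10 8

Derivation:
Drop 1: S rot2 at col 1 lands with bottom-row=0; cleared 0 line(s) (total 0); column heights now [0 1 2 2 0 0], max=2
Drop 2: I rot0 at col 0 lands with bottom-row=2; cleared 0 line(s) (total 0); column heights now [3 3 3 3 0 0], max=3
Drop 3: J rot1 at col 3 lands with bottom-row=3; cleared 0 line(s) (total 0); column heights now [3 3 3 6 6 0], max=6
Drop 4: L rot2 at col 3 lands with bottom-row=6; cleared 0 line(s) (total 0); column heights now [3 3 3 8 8 8], max=8
Drop 5: O rot3 at col 3 lands with bottom-row=8; cleared 0 line(s) (total 0); column heights now [3 3 3 10 10 8], max=10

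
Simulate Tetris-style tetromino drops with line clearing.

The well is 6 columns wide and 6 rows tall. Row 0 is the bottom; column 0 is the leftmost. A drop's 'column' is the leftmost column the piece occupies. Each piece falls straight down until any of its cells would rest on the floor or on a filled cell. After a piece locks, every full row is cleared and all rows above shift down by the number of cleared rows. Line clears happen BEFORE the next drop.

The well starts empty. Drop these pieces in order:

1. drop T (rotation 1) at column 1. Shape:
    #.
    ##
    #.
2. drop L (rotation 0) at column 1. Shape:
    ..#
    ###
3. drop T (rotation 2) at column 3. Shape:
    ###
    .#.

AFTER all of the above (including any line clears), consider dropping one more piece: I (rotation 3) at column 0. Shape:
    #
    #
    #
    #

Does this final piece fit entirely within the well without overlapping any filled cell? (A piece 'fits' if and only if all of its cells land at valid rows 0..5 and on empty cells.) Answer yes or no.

Answer: yes

Derivation:
Drop 1: T rot1 at col 1 lands with bottom-row=0; cleared 0 line(s) (total 0); column heights now [0 3 2 0 0 0], max=3
Drop 2: L rot0 at col 1 lands with bottom-row=3; cleared 0 line(s) (total 0); column heights now [0 4 4 5 0 0], max=5
Drop 3: T rot2 at col 3 lands with bottom-row=4; cleared 0 line(s) (total 0); column heights now [0 4 4 6 6 6], max=6
Test piece I rot3 at col 0 (width 1): heights before test = [0 4 4 6 6 6]; fits = True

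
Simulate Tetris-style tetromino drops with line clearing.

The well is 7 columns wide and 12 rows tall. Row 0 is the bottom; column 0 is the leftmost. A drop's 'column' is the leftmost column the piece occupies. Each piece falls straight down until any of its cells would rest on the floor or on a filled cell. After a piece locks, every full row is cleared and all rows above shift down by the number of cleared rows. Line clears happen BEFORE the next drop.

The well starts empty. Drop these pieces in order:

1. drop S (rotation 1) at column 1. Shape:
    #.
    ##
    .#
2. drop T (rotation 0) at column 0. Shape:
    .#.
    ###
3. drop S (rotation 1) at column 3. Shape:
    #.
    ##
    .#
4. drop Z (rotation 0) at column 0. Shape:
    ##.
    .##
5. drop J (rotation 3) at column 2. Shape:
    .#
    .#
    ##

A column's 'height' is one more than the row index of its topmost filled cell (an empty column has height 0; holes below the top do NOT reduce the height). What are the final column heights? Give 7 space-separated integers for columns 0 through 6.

Drop 1: S rot1 at col 1 lands with bottom-row=0; cleared 0 line(s) (total 0); column heights now [0 3 2 0 0 0 0], max=3
Drop 2: T rot0 at col 0 lands with bottom-row=3; cleared 0 line(s) (total 0); column heights now [4 5 4 0 0 0 0], max=5
Drop 3: S rot1 at col 3 lands with bottom-row=0; cleared 0 line(s) (total 0); column heights now [4 5 4 3 2 0 0], max=5
Drop 4: Z rot0 at col 0 lands with bottom-row=5; cleared 0 line(s) (total 0); column heights now [7 7 6 3 2 0 0], max=7
Drop 5: J rot3 at col 2 lands with bottom-row=6; cleared 0 line(s) (total 0); column heights now [7 7 7 9 2 0 0], max=9

Answer: 7 7 7 9 2 0 0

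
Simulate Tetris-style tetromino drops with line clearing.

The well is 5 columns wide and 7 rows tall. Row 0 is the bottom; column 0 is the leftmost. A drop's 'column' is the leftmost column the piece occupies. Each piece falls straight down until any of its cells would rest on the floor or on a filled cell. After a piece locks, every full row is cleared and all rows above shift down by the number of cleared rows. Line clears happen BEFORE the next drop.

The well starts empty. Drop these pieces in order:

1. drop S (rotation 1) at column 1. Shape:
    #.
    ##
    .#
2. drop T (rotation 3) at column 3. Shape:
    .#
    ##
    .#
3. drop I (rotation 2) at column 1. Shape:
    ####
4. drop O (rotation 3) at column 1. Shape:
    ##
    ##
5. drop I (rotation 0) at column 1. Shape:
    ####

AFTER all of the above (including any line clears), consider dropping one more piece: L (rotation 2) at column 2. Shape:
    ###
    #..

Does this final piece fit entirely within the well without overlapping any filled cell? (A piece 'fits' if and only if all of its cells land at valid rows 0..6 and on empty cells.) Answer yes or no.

Drop 1: S rot1 at col 1 lands with bottom-row=0; cleared 0 line(s) (total 0); column heights now [0 3 2 0 0], max=3
Drop 2: T rot3 at col 3 lands with bottom-row=0; cleared 0 line(s) (total 0); column heights now [0 3 2 2 3], max=3
Drop 3: I rot2 at col 1 lands with bottom-row=3; cleared 0 line(s) (total 0); column heights now [0 4 4 4 4], max=4
Drop 4: O rot3 at col 1 lands with bottom-row=4; cleared 0 line(s) (total 0); column heights now [0 6 6 4 4], max=6
Drop 5: I rot0 at col 1 lands with bottom-row=6; cleared 0 line(s) (total 0); column heights now [0 7 7 7 7], max=7
Test piece L rot2 at col 2 (width 3): heights before test = [0 7 7 7 7]; fits = False

Answer: no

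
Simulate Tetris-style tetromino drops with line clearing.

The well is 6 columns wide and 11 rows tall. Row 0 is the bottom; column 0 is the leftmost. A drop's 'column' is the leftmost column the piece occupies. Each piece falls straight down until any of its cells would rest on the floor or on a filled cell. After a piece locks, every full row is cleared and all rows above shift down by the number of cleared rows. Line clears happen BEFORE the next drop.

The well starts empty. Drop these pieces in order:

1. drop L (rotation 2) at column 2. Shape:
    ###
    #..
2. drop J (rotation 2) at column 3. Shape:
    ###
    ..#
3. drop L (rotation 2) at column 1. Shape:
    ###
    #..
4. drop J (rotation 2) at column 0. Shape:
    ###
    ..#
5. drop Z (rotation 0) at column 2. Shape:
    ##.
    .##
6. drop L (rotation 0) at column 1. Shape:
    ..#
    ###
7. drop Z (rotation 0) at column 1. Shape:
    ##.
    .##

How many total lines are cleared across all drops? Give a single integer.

Answer: 0

Derivation:
Drop 1: L rot2 at col 2 lands with bottom-row=0; cleared 0 line(s) (total 0); column heights now [0 0 2 2 2 0], max=2
Drop 2: J rot2 at col 3 lands with bottom-row=1; cleared 0 line(s) (total 0); column heights now [0 0 2 3 3 3], max=3
Drop 3: L rot2 at col 1 lands with bottom-row=2; cleared 0 line(s) (total 0); column heights now [0 4 4 4 3 3], max=4
Drop 4: J rot2 at col 0 lands with bottom-row=4; cleared 0 line(s) (total 0); column heights now [6 6 6 4 3 3], max=6
Drop 5: Z rot0 at col 2 lands with bottom-row=5; cleared 0 line(s) (total 0); column heights now [6 6 7 7 6 3], max=7
Drop 6: L rot0 at col 1 lands with bottom-row=7; cleared 0 line(s) (total 0); column heights now [6 8 8 9 6 3], max=9
Drop 7: Z rot0 at col 1 lands with bottom-row=9; cleared 0 line(s) (total 0); column heights now [6 11 11 10 6 3], max=11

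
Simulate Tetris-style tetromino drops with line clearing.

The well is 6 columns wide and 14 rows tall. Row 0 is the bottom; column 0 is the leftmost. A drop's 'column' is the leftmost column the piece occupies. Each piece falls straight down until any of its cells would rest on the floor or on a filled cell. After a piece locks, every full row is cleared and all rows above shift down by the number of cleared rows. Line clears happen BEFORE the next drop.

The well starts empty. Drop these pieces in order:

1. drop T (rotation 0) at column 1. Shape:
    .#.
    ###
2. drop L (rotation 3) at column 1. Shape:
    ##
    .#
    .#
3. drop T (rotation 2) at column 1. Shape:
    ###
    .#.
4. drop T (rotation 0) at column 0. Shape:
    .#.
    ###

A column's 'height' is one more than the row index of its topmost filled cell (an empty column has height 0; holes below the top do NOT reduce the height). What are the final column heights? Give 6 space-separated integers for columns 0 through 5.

Answer: 8 9 8 7 0 0

Derivation:
Drop 1: T rot0 at col 1 lands with bottom-row=0; cleared 0 line(s) (total 0); column heights now [0 1 2 1 0 0], max=2
Drop 2: L rot3 at col 1 lands with bottom-row=2; cleared 0 line(s) (total 0); column heights now [0 5 5 1 0 0], max=5
Drop 3: T rot2 at col 1 lands with bottom-row=5; cleared 0 line(s) (total 0); column heights now [0 7 7 7 0 0], max=7
Drop 4: T rot0 at col 0 lands with bottom-row=7; cleared 0 line(s) (total 0); column heights now [8 9 8 7 0 0], max=9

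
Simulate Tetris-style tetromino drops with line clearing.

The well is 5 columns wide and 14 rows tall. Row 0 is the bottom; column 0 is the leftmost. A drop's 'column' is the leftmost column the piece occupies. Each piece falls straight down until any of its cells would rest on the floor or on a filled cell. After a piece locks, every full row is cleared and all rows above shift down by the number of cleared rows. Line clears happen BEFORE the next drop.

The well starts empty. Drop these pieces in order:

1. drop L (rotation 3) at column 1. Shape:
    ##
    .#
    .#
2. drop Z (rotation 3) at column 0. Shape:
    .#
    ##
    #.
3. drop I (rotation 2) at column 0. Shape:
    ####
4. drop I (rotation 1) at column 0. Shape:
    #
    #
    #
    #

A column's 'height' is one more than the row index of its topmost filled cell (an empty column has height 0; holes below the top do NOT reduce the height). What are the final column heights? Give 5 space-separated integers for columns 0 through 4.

Answer: 10 6 6 6 0

Derivation:
Drop 1: L rot3 at col 1 lands with bottom-row=0; cleared 0 line(s) (total 0); column heights now [0 3 3 0 0], max=3
Drop 2: Z rot3 at col 0 lands with bottom-row=2; cleared 0 line(s) (total 0); column heights now [4 5 3 0 0], max=5
Drop 3: I rot2 at col 0 lands with bottom-row=5; cleared 0 line(s) (total 0); column heights now [6 6 6 6 0], max=6
Drop 4: I rot1 at col 0 lands with bottom-row=6; cleared 0 line(s) (total 0); column heights now [10 6 6 6 0], max=10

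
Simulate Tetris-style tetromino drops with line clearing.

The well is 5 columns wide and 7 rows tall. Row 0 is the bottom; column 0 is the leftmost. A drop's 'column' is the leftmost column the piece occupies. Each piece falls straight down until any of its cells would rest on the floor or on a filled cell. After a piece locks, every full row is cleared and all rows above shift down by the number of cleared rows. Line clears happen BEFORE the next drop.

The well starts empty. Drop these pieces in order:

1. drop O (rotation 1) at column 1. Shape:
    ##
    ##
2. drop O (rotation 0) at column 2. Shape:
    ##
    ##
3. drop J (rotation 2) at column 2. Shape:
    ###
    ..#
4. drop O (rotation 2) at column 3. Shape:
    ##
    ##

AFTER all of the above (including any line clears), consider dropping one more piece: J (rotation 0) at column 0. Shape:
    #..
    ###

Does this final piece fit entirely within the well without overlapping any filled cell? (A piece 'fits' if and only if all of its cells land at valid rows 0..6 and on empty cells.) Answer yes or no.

Answer: yes

Derivation:
Drop 1: O rot1 at col 1 lands with bottom-row=0; cleared 0 line(s) (total 0); column heights now [0 2 2 0 0], max=2
Drop 2: O rot0 at col 2 lands with bottom-row=2; cleared 0 line(s) (total 0); column heights now [0 2 4 4 0], max=4
Drop 3: J rot2 at col 2 lands with bottom-row=3; cleared 0 line(s) (total 0); column heights now [0 2 5 5 5], max=5
Drop 4: O rot2 at col 3 lands with bottom-row=5; cleared 0 line(s) (total 0); column heights now [0 2 5 7 7], max=7
Test piece J rot0 at col 0 (width 3): heights before test = [0 2 5 7 7]; fits = True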